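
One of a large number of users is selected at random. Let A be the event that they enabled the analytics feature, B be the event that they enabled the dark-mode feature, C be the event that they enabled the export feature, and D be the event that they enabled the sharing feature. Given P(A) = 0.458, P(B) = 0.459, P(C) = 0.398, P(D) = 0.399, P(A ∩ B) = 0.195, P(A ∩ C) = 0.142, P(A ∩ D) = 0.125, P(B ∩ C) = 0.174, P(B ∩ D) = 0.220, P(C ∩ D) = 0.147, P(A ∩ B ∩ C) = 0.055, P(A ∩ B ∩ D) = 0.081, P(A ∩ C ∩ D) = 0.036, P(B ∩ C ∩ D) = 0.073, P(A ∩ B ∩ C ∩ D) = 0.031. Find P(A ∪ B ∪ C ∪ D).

P(A ∪ B ∪ C ∪ D) = 0.458 + 0.459 + 0.398 + 0.399 − 0.195 − 0.142 − 0.125 − 0.174 − 0.220 − 0.147 + 0.055 + 0.081 + 0.036 + 0.073 − 0.031 = 0.925

0.925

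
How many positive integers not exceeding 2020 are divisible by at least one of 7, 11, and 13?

Inclusion–exclusion gives
floor(2020/7) + floor(2020/11) + floor(2020/13) − floor(2020/77) − floor(2020/91) − floor(2020/143) + floor(2020/1001) = 288 + 183 + 155 − 26 − 22 − 14 + 2 = 566

566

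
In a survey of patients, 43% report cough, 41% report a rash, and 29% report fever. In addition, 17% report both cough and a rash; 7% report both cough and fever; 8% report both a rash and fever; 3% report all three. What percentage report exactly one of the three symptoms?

P(exactly one) = 43 + 41 + 29 − 2·17 − 2·7 − 2·8 + 3·3 = 58%

58%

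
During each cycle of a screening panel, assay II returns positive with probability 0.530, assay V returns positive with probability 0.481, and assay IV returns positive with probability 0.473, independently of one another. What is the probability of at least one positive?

P(none) = (1 − 0.530) × (1 − 0.481) × (1 − 0.473) = 0.470 × 0.519 × 0.527 = 0.12855111
P(at least one) = 1 − 0.12855111 = 0.87144889

0.87144889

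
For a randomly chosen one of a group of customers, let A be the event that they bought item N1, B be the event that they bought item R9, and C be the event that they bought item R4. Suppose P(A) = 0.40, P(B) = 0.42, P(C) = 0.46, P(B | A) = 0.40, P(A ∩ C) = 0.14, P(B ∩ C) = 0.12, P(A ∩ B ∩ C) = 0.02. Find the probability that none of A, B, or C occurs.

0.12

P(A ∩ B) = P(A)·P(B|A) = 0.40 × 0.40 = 0.16
P(A ∪ B ∪ C) = 0.40 + 0.42 + 0.46 − 0.16 − 0.14 − 0.12 + 0.02 = 0.88
P(none) = 1 − 0.88 = 0.12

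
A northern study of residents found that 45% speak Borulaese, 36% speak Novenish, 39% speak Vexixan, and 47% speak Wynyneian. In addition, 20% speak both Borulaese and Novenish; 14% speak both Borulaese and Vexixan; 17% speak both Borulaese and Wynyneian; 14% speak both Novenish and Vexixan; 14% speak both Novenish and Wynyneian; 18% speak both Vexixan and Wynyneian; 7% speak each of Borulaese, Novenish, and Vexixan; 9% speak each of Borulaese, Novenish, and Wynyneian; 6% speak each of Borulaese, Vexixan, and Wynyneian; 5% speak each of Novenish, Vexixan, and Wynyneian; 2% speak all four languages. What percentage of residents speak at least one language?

95%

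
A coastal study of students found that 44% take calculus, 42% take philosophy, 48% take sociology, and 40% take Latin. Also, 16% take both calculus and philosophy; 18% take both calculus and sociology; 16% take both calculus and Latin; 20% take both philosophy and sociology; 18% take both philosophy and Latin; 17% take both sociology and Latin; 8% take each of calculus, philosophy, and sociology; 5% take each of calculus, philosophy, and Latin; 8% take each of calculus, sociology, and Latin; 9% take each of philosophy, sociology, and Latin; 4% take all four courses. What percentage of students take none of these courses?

5%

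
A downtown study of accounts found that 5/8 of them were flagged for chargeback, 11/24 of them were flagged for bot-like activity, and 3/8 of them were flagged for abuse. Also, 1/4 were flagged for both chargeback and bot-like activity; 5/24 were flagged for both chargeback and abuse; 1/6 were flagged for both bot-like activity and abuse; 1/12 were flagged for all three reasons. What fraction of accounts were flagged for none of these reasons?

By inclusion–exclusion:
P(union) = 5/8 + 11/24 + 3/8 − 1/4 − 5/24 − 1/6 + 1/12 = 11/12
P(none) = 1 − 11/12 = 1/12

1/12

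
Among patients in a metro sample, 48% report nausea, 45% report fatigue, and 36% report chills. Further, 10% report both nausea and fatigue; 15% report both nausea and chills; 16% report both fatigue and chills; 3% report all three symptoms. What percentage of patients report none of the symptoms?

9%

P(at least one) = 48 + 45 + 36 − 10 − 15 − 16 + 3 = 91%
P(none) = 100% − 91% = 9%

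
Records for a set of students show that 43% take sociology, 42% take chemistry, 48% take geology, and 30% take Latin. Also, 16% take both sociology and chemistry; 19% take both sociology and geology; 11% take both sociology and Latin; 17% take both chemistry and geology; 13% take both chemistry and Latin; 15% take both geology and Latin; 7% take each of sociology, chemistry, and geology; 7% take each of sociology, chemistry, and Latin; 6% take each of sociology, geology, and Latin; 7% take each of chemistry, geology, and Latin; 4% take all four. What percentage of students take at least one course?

95%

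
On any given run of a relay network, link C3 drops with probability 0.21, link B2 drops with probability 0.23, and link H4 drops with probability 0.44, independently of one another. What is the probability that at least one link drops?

0.659352

Independence gives P(none) = ∏(1 − pᵢ).
P(none) = (1 − 0.21) × (1 − 0.23) × (1 − 0.44) = 0.79 × 0.77 × 0.56 = 0.340648
P(at least one) = 1 − 0.340648 = 0.659352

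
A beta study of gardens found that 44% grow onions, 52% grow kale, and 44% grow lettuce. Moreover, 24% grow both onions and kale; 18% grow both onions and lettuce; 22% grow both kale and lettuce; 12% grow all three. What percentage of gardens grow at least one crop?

88%

P(≥1) = 44 + 52 + 44 − 24 − 18 − 22 + 12 = 88%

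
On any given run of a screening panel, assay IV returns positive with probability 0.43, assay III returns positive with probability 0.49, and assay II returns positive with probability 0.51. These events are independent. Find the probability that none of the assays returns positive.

Independence gives P(none) = ∏(1 − pᵢ).
P(none) = (1 − 0.43) × (1 − 0.49) × (1 − 0.51) = 0.57 × 0.51 × 0.49 = 0.142443

0.142443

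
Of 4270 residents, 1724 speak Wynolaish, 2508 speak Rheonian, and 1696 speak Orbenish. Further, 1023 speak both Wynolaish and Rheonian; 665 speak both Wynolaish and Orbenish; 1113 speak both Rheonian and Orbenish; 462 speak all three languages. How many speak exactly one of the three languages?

N(exactly one) = 1724 + 2508 + 1696 − 2·1023 − 2·665 − 2·1113 + 3·462 = 1712

1712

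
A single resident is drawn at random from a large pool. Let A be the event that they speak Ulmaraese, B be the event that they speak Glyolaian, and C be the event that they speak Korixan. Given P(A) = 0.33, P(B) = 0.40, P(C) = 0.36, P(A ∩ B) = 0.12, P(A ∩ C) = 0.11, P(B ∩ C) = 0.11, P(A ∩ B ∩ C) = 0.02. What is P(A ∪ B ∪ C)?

P(A ∪ B ∪ C) = 0.33 + 0.40 + 0.36 − 0.12 − 0.11 − 0.11 + 0.02 = 0.77

0.77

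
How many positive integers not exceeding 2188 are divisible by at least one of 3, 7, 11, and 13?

1138

By inclusion–exclusion:
729 + 312 + 198 + 168 − 104 − 66 − 56 − 28 − 24 − 15 + 9 + 8 + 5 + 2 − 0 = 1138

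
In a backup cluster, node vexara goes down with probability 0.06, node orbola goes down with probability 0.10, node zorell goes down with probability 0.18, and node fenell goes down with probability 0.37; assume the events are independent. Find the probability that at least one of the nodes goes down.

Since the events are independent, P(none) is the product of the individual non-occurrence probabilities.
P(none) = (1 − 0.06) × (1 − 0.10) × (1 − 0.18) × (1 − 0.37) = 0.94 × 0.90 × 0.82 × 0.63 = 0.4370436
P(at least one) = 1 − 0.4370436 = 0.5629564

0.5629564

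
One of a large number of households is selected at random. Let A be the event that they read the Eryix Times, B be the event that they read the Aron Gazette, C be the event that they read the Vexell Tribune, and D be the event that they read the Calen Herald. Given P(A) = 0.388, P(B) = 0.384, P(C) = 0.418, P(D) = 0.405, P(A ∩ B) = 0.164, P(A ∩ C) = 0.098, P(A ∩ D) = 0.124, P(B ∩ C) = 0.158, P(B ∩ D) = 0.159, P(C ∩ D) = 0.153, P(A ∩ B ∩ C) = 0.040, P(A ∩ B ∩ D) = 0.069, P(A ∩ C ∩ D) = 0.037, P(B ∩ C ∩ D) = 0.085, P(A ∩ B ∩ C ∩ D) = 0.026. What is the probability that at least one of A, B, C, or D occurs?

0.944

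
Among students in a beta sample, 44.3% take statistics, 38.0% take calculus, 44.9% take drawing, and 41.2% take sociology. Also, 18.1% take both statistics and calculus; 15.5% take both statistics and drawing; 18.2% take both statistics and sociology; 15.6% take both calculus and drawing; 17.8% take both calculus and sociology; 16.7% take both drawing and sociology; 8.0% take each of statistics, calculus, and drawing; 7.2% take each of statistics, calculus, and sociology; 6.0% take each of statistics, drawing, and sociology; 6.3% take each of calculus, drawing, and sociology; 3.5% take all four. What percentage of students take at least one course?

90.5%

Inclusion–exclusion gives
P(at least one) = 44.3 + 38.0 + 44.9 + 41.2 − 18.1 − 15.5 − 18.2 − 15.6 − 17.8 − 16.7 + 8.0 + 7.2 + 6.0 + 6.3 − 3.5 = 90.5%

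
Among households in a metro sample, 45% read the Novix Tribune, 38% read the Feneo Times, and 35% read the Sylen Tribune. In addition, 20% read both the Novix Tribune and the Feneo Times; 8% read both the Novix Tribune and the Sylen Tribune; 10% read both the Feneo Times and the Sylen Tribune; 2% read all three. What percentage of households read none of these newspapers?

P(union) = 45 + 38 + 35 − 20 − 8 − 10 + 2 = 82%
P(none) = 100% − 82% = 18%

18%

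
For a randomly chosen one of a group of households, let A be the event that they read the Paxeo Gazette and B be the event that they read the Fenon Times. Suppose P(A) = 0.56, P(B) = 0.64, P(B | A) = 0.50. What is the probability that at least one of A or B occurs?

P(A ∩ B) = P(A)·P(B|A) = 0.56 × 0.50 = 0.28
Using inclusion–exclusion:
P(A ∪ B) = 0.56 + 0.64 − 0.28 = 0.92

0.92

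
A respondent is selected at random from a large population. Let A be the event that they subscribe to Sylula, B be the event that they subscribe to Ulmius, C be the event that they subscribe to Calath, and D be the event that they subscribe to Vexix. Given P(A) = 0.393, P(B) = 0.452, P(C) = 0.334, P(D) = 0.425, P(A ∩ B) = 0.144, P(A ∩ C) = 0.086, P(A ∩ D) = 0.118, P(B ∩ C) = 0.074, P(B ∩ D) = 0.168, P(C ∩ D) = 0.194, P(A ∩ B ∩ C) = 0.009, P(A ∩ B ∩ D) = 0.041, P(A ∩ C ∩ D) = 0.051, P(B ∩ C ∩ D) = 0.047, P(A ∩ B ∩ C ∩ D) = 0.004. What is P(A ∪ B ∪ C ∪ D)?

0.964

P(A ∪ B ∪ C ∪ D) = 0.393 + 0.452 + 0.334 + 0.425 − 0.144 − 0.086 − 0.118 − 0.074 − 0.168 − 0.194 + 0.009 + 0.041 + 0.051 + 0.047 − 0.004 = 0.964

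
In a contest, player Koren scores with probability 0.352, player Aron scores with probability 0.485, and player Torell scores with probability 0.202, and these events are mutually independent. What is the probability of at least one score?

P(none) = (1 − 0.352) × (1 − 0.485) × (1 − 0.202) = 0.648 × 0.515 × 0.798 = 0.26630856
P(at least one) = 1 − 0.26630856 = 0.73369144

0.73369144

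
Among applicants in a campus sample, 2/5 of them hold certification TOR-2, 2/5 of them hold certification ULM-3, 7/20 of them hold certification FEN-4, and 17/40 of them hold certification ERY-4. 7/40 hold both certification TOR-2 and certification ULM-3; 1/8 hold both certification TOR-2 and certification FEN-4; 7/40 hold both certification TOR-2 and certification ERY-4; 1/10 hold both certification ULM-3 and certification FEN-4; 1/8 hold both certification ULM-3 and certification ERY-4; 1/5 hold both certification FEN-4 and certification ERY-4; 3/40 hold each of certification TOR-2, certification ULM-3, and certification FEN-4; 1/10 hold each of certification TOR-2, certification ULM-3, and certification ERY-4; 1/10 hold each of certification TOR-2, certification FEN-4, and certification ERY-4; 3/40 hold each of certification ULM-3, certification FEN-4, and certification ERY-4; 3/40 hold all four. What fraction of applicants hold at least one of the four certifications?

19/20

Apply inclusion-exclusion:
P(at least one) = 2/5 + 2/5 + 7/20 + 17/40 − 7/40 − 1/8 − 7/40 − 1/10 − 1/8 − 1/5 + 3/40 + 1/10 + 1/10 + 3/40 − 3/40 = 19/20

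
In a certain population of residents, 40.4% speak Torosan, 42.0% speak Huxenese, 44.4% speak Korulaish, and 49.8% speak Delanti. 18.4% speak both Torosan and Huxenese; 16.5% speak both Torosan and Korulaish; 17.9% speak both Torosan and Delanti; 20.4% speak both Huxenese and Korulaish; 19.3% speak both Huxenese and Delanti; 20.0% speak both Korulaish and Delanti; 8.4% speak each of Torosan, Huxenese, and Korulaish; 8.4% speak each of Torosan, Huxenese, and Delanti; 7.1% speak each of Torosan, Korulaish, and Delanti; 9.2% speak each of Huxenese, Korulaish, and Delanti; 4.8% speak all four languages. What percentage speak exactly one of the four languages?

P(exactly one) = 40.4 + 42.0 + 44.4 + 49.8 − 2·18.4 − 2·16.5 − 2·17.9 − 2·20.4 − 2·19.3 − 2·20.0 + 3·8.4 + 3·8.4 + 3·7.1 + 3·9.2 − 4·4.8 = 31.7%

31.7%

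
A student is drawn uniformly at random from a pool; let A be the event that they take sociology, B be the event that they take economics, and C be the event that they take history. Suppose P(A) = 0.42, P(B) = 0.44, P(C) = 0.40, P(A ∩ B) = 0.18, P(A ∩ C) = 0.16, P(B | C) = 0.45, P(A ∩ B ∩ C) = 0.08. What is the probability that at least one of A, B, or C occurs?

P(B ∩ C) = P(C)·P(B|C) = 0.40 × 0.45 = 0.18
P(A ∪ B ∪ C) = 0.42 + 0.44 + 0.40 − 0.18 − 0.16 − 0.18 + 0.08 = 0.82

0.82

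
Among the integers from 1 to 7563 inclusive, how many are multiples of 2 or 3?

5042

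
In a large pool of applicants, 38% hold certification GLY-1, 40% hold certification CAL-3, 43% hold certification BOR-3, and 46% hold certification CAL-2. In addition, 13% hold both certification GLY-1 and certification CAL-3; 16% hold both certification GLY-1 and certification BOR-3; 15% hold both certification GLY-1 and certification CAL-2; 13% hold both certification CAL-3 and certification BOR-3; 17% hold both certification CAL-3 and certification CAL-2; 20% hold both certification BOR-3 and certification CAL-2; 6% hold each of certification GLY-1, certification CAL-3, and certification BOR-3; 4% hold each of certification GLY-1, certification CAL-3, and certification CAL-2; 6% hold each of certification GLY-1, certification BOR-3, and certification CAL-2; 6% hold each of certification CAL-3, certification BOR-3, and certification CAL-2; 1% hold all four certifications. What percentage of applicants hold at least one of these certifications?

Using inclusion–exclusion:
P(union) = 38 + 40 + 43 + 46 − 13 − 16 − 15 − 13 − 17 − 20 + 6 + 4 + 6 + 6 − 1 = 94%

94%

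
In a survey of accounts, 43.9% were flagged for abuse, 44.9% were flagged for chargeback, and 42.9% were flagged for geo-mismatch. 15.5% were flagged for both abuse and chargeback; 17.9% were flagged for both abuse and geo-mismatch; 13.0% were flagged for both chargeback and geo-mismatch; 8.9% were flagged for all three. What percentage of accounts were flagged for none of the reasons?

Using inclusion–exclusion:
P(at least one) = 43.9 + 44.9 + 42.9 − 15.5 − 17.9 − 13.0 + 8.9 = 94.2%
P(none) = 100% − 94.2% = 5.8%

5.8%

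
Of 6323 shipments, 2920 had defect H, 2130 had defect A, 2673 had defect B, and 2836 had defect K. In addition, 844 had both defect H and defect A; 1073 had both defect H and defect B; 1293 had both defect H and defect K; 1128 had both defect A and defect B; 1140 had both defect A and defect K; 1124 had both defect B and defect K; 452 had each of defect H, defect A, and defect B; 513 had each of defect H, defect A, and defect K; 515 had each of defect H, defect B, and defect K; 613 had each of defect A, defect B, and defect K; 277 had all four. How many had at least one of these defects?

|at least one| = 2920 + 2130 + 2673 + 2836 − 844 − 1073 − 1293 − 1128 − 1140 − 1124 + 452 + 513 + 515 + 613 − 277 = 5773

5773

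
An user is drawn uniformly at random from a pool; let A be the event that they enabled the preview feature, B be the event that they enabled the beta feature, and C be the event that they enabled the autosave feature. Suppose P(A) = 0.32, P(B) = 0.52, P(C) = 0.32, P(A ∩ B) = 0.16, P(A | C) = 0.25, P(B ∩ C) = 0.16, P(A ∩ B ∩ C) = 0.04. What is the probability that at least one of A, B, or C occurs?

P(A ∩ C) = P(C)·P(A|C) = 0.32 × 0.25 = 0.08
By inclusion-exclusion,
P(A ∪ B ∪ C) = 0.32 + 0.52 + 0.32 − 0.16 − 0.08 − 0.16 + 0.04 = 0.80

0.80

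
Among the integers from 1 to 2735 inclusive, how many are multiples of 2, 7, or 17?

1631

1367 + 390 + 160 − 195 − 80 − 22 + 11 = 1631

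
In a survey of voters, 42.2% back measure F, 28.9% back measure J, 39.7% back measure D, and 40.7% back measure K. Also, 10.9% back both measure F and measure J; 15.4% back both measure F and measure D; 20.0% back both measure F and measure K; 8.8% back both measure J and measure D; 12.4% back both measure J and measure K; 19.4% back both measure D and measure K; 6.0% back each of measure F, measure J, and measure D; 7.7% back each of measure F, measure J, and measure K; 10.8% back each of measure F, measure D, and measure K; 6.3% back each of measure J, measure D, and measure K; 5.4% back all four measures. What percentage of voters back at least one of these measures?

90.0%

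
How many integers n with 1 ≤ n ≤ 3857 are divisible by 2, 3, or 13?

2670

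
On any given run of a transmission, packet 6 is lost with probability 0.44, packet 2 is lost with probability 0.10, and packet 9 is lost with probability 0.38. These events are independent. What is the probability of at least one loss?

P(none) = (1 − 0.44) × (1 − 0.10) × (1 − 0.38) = 0.56 × 0.90 × 0.62 = 0.31248
P(at least one) = 1 − 0.31248 = 0.68752

0.68752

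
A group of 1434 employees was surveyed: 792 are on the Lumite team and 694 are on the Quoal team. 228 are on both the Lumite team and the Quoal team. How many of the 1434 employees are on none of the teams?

By inclusion–exclusion:
N(≥1) = 792 + 694 − 228 = 1258
None: 1434 − 1258 = 176

176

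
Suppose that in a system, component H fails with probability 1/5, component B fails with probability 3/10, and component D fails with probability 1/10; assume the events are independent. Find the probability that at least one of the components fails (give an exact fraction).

62/125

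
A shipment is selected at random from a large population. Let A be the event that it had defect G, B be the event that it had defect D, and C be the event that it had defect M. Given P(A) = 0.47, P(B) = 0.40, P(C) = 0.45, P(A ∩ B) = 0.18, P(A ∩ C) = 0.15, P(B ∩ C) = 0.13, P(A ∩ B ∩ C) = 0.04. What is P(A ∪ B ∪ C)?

0.90

Inclusion–exclusion gives
P(A ∪ B ∪ C) = 0.47 + 0.40 + 0.45 − 0.18 − 0.15 − 0.13 + 0.04 = 0.90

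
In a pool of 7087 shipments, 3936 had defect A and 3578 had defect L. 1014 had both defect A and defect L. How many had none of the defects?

587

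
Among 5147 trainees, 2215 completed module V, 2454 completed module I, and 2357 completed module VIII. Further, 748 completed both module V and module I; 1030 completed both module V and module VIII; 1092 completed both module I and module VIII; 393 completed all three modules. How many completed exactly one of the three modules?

By inclusion–exclusion (exactly-one form):
N(exactly one) = 2215 + 2454 + 2357 − 2·748 − 2·1030 − 2·1092 + 3·393 = 2465

2465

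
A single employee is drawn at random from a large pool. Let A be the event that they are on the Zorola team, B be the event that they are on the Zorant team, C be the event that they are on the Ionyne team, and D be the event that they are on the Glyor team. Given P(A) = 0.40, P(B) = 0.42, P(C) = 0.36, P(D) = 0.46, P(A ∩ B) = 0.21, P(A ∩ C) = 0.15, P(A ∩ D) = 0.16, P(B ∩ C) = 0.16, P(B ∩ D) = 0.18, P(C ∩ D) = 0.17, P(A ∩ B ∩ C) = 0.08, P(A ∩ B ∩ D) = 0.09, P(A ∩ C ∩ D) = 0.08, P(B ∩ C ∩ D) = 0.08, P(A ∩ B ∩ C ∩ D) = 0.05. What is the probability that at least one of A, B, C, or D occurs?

Apply inclusion-exclusion:
P(A ∪ B ∪ C ∪ D) = 0.40 + 0.42 + 0.36 + 0.46 − 0.21 − 0.15 − 0.16 − 0.16 − 0.18 − 0.17 + 0.08 + 0.09 + 0.08 + 0.08 − 0.05 = 0.89

0.89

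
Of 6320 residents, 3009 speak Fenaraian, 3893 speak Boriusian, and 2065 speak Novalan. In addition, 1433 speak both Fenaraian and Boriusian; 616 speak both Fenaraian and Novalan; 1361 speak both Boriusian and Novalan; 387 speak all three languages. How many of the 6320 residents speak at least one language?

5944

|at least one| = 3009 + 3893 + 2065 − 1433 − 616 − 1361 + 387 = 5944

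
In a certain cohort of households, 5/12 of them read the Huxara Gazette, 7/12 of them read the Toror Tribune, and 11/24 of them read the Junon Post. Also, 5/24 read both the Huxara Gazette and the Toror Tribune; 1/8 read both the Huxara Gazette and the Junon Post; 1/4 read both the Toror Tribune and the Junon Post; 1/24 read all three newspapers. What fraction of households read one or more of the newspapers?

P(union) = 5/12 + 7/12 + 11/24 − 5/24 − 1/8 − 1/4 + 1/24 = 11/12

11/12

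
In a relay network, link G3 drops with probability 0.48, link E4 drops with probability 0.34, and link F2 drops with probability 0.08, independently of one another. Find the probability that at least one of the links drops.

0.684256

P(none) = (1 − 0.48) × (1 − 0.34) × (1 − 0.08) = 0.52 × 0.66 × 0.92 = 0.315744
P(at least one) = 1 − 0.315744 = 0.684256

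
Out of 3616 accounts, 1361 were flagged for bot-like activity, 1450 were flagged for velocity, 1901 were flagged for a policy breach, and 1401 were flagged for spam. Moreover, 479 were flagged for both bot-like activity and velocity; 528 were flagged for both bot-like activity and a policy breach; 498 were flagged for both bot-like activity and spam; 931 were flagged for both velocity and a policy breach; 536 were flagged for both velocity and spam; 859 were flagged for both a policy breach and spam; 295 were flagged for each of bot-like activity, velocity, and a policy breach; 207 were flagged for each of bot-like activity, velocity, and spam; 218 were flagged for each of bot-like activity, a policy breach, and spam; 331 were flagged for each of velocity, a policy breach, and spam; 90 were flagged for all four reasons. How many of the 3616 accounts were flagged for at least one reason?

By inclusion-exclusion,
N(≥1) = 1361 + 1450 + 1901 + 1401 − 479 − 528 − 498 − 931 − 536 − 859 + 295 + 207 + 218 + 331 − 90 = 3243

3243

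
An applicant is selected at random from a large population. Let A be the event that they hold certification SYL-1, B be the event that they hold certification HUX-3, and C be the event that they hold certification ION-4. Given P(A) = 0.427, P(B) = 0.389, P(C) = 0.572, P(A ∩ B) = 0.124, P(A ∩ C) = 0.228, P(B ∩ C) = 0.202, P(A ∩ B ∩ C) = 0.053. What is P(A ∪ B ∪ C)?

0.887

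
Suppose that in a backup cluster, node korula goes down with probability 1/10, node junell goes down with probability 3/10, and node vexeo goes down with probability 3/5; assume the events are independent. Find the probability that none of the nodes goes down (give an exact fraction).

63/250

P(none) = (1 − 1/10) × (1 − 3/10) × (1 − 3/5) = 9/10 × 7/10 × 2/5 = 63/250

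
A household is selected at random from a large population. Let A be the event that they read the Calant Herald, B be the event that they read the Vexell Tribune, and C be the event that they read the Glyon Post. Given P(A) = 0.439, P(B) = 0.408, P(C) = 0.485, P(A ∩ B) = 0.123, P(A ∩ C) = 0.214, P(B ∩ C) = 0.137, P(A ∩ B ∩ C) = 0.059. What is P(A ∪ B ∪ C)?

0.917

P(A ∪ B ∪ C) = 0.439 + 0.408 + 0.485 − 0.123 − 0.214 − 0.137 + 0.059 = 0.917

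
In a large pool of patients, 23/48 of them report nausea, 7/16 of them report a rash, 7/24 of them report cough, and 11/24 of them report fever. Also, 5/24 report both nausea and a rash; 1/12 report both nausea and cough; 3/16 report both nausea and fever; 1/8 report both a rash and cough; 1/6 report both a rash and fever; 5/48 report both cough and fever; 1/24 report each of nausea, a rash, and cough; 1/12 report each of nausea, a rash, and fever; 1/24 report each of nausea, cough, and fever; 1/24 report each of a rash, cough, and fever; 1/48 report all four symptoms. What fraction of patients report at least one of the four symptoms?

47/48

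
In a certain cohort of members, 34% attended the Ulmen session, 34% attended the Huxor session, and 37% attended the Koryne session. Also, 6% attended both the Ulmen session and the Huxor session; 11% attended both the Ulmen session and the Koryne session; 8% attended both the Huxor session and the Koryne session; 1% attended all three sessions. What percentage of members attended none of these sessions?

By inclusion-exclusion,
P(≥1) = 34 + 34 + 37 − 6 − 11 − 8 + 1 = 81%
P(none) = 100% − 81% = 19%

19%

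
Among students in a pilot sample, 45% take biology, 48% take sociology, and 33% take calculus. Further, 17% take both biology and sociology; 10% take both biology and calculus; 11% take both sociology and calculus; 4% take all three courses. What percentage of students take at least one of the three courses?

P(≥1) = 45 + 48 + 33 − 17 − 10 − 11 + 4 = 92%

92%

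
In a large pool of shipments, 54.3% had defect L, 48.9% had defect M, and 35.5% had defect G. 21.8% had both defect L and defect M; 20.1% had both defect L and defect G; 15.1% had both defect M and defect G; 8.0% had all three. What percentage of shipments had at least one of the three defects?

89.7%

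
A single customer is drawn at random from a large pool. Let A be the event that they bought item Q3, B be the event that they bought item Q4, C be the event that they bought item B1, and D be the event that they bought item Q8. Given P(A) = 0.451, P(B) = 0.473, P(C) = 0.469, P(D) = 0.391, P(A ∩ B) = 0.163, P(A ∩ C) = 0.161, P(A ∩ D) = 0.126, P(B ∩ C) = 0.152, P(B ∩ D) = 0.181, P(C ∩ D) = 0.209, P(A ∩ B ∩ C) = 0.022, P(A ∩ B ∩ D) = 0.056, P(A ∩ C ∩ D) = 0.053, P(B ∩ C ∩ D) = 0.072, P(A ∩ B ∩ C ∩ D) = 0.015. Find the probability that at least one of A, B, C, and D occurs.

0.980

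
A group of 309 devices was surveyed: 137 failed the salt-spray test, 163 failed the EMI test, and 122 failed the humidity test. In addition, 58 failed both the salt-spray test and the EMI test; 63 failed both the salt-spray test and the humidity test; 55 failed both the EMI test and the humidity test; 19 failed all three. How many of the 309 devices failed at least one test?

265

Inclusion–exclusion gives
|at least one| = 137 + 163 + 122 − 58 − 63 − 55 + 19 = 265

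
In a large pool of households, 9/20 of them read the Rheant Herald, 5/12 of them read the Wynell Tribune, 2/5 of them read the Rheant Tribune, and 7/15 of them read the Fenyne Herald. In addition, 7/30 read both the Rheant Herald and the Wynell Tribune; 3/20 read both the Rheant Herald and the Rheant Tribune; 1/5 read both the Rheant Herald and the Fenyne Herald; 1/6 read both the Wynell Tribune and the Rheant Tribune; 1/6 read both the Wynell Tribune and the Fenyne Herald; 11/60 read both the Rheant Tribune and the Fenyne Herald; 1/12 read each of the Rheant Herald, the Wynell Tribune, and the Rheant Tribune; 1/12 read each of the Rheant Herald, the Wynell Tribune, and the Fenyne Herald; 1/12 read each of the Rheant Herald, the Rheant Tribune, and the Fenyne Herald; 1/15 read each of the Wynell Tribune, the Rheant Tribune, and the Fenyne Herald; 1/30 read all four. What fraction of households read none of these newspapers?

P(union) = 9/20 + 5/12 + 2/5 + 7/15 − 7/30 − 3/20 − 1/5 − 1/6 − 1/6 − 11/60 + 1/12 + 1/12 + 1/12 + 1/15 − 1/30 = 11/12
P(none) = 1 − 11/12 = 1/12

1/12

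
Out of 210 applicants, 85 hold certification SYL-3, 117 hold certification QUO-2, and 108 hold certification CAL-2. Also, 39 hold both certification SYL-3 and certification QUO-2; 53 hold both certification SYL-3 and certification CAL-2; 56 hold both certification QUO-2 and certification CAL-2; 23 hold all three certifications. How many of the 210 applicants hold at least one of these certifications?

185

Inclusion–exclusion gives
|union| = 85 + 117 + 108 − 39 − 53 − 56 + 23 = 185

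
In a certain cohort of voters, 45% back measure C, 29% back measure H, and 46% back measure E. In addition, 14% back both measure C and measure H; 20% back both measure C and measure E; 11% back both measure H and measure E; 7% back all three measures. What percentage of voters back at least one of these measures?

By inclusion-exclusion,
P(union) = 45 + 29 + 46 − 14 − 20 − 11 + 7 = 82%

82%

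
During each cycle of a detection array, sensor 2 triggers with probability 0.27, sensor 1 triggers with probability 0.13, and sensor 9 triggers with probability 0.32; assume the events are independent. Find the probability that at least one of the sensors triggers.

P(none) = (1 − 0.27) × (1 − 0.13) × (1 − 0.32) = 0.73 × 0.87 × 0.68 = 0.431868
P(at least one) = 1 − 0.431868 = 0.568132

0.568132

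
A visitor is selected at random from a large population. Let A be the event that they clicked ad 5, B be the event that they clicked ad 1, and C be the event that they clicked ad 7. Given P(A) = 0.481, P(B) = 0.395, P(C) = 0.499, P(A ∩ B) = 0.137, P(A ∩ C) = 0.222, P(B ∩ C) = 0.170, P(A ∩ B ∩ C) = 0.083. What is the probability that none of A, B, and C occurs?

Using inclusion–exclusion:
P(A ∪ B ∪ C) = 0.481 + 0.395 + 0.499 − 0.137 − 0.222 − 0.170 + 0.083 = 0.929
P(none) = 1 − 0.929 = 0.071

0.071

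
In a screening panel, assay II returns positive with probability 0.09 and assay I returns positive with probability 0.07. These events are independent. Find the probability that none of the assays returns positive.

0.8463

Since the events are independent, P(none) is the product of the individual non-occurrence probabilities.
P(none) = (1 − 0.09) × (1 − 0.07) = 0.91 × 0.93 = 0.8463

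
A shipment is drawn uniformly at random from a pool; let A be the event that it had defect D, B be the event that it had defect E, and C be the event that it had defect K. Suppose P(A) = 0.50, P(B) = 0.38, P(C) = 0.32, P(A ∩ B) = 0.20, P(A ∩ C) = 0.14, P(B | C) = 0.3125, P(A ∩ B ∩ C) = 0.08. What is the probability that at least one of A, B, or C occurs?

P(B ∩ C) = P(C)·P(B|C) = 0.32 × 0.3125 = 0.10
P(A ∪ B ∪ C) = 0.50 + 0.38 + 0.32 − 0.20 − 0.14 − 0.10 + 0.08 = 0.84

0.84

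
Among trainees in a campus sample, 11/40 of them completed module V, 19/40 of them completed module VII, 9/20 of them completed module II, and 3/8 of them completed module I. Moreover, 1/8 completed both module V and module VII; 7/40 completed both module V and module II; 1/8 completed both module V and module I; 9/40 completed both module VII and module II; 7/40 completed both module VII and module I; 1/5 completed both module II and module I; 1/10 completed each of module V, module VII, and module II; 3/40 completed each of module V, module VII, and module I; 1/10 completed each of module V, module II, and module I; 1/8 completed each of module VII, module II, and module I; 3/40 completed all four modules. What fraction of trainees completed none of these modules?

P(≥1) = 11/40 + 19/40 + 9/20 + 3/8 − 1/8 − 7/40 − 1/8 − 9/40 − 7/40 − 1/5 + 1/10 + 3/40 + 1/10 + 1/8 − 3/40 = 7/8
P(none) = 1 − 7/8 = 1/8

1/8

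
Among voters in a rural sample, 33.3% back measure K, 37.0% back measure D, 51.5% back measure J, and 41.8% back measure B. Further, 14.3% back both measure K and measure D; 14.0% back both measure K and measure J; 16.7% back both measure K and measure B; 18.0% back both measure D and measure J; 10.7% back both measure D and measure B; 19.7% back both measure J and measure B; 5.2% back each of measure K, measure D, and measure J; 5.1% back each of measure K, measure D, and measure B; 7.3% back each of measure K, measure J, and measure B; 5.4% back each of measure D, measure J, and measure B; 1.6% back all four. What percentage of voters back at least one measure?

P(at least one) = 33.3 + 37.0 + 51.5 + 41.8 − 14.3 − 14.0 − 16.7 − 18.0 − 10.7 − 19.7 + 5.2 + 5.1 + 7.3 + 5.4 − 1.6 = 91.6%

91.6%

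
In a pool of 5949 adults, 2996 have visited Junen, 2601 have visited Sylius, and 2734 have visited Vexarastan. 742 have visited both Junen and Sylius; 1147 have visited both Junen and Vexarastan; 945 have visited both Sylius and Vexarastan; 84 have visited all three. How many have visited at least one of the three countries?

N(≥1) = 2996 + 2601 + 2734 − 742 − 1147 − 945 + 84 = 5581

5581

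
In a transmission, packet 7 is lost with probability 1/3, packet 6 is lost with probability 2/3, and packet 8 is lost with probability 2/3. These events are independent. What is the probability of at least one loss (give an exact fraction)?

25/27

P(none) = (1 − 1/3) × (1 − 2/3) × (1 − 2/3) = 2/3 × 1/3 × 1/3 = 2/27
P(at least one) = 1 − 2/27 = 25/27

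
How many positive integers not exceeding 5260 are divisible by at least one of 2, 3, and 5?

3858

2630 + 1753 + 1052 − 876 − 526 − 350 + 175 = 3858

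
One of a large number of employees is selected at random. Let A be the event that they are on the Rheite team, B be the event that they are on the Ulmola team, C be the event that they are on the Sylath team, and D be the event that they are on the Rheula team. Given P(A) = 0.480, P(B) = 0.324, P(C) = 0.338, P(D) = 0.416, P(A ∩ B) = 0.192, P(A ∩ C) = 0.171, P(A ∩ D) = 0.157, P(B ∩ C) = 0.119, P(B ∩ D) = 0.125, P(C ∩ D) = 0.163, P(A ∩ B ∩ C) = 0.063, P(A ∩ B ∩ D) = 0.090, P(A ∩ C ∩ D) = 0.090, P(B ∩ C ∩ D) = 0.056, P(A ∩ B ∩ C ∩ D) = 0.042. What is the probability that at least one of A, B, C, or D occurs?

0.888

By inclusion–exclusion:
P(A ∪ B ∪ C ∪ D) = 0.480 + 0.324 + 0.338 + 0.416 − 0.192 − 0.171 − 0.157 − 0.119 − 0.125 − 0.163 + 0.063 + 0.090 + 0.090 + 0.056 − 0.042 = 0.888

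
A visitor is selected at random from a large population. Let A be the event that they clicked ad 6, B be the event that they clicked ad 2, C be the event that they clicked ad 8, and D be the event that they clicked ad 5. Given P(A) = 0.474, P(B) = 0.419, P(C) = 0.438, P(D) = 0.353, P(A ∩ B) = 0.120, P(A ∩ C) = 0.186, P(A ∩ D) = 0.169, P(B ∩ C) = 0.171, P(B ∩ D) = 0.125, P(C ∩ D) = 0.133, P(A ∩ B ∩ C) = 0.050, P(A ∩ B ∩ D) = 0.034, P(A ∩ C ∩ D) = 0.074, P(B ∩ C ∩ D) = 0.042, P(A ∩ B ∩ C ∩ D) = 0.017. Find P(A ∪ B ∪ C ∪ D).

0.963

P(A ∪ B ∪ C ∪ D) = 0.474 + 0.419 + 0.438 + 0.353 − 0.120 − 0.186 − 0.169 − 0.171 − 0.125 − 0.133 + 0.050 + 0.034 + 0.074 + 0.042 − 0.017 = 0.963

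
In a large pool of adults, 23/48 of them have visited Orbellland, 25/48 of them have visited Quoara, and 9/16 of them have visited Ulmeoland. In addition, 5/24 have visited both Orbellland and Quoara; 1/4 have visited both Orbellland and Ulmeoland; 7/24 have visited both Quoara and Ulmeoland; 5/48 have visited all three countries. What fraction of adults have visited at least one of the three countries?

Apply inclusion-exclusion:
P(union) = 23/48 + 25/48 + 9/16 − 5/24 − 1/4 − 7/24 + 5/48 = 11/12

11/12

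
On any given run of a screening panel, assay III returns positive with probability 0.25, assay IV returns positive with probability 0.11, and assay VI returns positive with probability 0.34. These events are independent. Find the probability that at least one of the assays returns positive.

Since the events are independent, P(none) is the product of the individual non-occurrence probabilities.
P(none) = (1 − 0.25) × (1 − 0.11) × (1 − 0.34) = 0.75 × 0.89 × 0.66 = 0.44055
P(at least one) = 1 − 0.44055 = 0.55945

0.55945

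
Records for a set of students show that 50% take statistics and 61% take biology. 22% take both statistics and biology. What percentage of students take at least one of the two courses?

89%

P(union) = 50 + 61 − 22 = 89%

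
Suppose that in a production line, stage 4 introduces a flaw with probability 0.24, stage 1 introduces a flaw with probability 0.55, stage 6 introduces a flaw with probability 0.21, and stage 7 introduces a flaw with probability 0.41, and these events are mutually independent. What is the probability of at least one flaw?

0.8405938

Since the events are independent, P(none) is the product of the individual non-occurrence probabilities.
P(none) = (1 − 0.24) × (1 − 0.55) × (1 − 0.21) × (1 − 0.41) = 0.76 × 0.45 × 0.79 × 0.59 = 0.1594062
P(at least one) = 1 − 0.1594062 = 0.8405938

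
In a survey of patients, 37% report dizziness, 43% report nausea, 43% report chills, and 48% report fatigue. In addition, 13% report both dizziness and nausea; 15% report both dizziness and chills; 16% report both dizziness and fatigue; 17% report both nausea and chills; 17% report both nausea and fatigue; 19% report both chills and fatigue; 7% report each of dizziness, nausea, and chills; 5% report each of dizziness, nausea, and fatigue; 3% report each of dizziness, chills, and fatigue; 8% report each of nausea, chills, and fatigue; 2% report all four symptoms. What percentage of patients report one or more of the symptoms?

By inclusion-exclusion,
P(union) = 37 + 43 + 43 + 48 − 13 − 15 − 16 − 17 − 17 − 19 + 7 + 5 + 3 + 8 − 2 = 95%

95%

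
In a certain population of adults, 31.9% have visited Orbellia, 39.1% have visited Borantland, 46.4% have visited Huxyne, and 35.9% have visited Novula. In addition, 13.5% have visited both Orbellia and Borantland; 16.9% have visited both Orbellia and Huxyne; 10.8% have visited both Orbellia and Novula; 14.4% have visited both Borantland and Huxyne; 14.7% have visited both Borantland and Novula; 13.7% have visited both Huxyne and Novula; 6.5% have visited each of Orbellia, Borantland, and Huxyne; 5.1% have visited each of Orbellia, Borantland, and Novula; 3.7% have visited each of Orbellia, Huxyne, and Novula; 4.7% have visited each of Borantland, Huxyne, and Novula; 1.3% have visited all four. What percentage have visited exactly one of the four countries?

Using the inclusion–exclusion count for exactly one event:
P(exactly one) = 31.9 + 39.1 + 46.4 + 35.9 − 2·13.5 − 2·16.9 − 2·10.8 − 2·14.4 − 2·14.7 − 2·13.7 + 3·6.5 + 3·5.1 + 3·3.7 + 3·4.7 − 4·1.3 = 40.1%

40.1%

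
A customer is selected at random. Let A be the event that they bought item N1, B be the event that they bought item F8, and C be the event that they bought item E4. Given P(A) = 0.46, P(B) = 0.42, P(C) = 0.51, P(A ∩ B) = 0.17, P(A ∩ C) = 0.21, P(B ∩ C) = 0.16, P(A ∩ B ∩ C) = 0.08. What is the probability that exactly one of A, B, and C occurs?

0.55

By inclusion–exclusion (exactly-one form):
P(exactly one) = 0.46 + 0.42 + 0.51 − 2·0.17 − 2·0.21 − 2·0.16 + 3·0.08 = 0.55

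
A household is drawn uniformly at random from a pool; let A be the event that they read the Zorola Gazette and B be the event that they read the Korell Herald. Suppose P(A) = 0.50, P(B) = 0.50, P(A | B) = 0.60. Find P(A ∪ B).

0.70

P(A ∩ B) = P(B)·P(A|B) = 0.50 × 0.60 = 0.30
P(A ∪ B) = 0.50 + 0.50 − 0.30 = 0.70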